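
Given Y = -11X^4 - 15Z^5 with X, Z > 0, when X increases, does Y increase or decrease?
Y decreases

Taking the partial derivative:
∂Y/∂X = -44X^3

∂Y/∂X = -44X^3 < 0 (assuming positive values)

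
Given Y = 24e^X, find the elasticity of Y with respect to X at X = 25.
Elasticity = 25

Elasticity = (dY/dX) · (X/Y)

dY/dX = 24·e^X
At X = 25: dY/dX = 24·e^25, Y = 24·e^25

Elasticity = (24·e^25) · (25 / (24·e^25)) = 25

Interpretation: for a small percentage change in X, the percentage change in Y is approximately 25.00 times as large.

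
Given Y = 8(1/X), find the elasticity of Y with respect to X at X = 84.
Elasticity = -1

Elasticity = (dY/dX) · (X/Y)

dY/dX = -8/X²
At X = 84: dY/dX = -1/882, Y = 2/21

Elasticity = (-1/882) · (84 / (2/21)) = -1

Interpretation: for a small percentage change in X, the percentage change in Y is approximately -1.00 times as large.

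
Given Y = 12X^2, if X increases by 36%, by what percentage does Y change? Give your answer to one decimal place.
85.0%

For Y = 12X^2:
If X → X(1 + 0.36)
Then Y → Y · (1 + 0.36)^2
     = Y · 1.8496

Percentage change = ((1 + 0.36)^2 − 1) × 100% ≈ 85.0%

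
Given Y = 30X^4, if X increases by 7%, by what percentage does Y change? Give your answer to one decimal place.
31.1%

For Y = 30X^4:
If X → X(1 + 0.07)
Then Y → Y · (1 + 0.07)^4
     ≈ Y · 1.3108

Percentage change = ((1 + 0.07)^4 − 1) × 100% ≈ 31.1%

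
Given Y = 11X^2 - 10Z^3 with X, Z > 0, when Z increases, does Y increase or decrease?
Y decreases

Taking the partial derivative:
∂Y/∂Z = -30Z^2

∂Y/∂Z = -30Z^2 < 0 (assuming positive values)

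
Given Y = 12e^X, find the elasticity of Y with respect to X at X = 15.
Elasticity = 15

Elasticity = (dY/dX) · (X/Y)

dY/dX = 12·e^X
At X = 15: dY/dX = 12·e^15, Y = 12·e^15

Elasticity = (12·e^15) · (15 / (12·e^15)) = 15

Interpretation: for a small percentage change in X, the percentage change in Y is approximately 15.00 times as large.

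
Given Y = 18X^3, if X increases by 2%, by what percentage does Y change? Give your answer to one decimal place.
6.1%

For Y = 18X^3:
If X → X(1 + 0.02)
Then Y → Y · (1 + 0.02)^3
     ≈ Y · 1.0612

Percentage change = ((1 + 0.02)^3 − 1) × 100% ≈ 6.1%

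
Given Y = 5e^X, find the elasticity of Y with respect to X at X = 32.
Elasticity = 32

Elasticity = (dY/dX) · (X/Y)

dY/dX = 5·e^X
At X = 32: dY/dX = 5·e^32, Y = 5·e^32

Elasticity = (5·e^32) · (32 / (5·e^32)) = 32

Interpretation: for a small percentage change in X, the percentage change in Y is approximately 32.00 times as large.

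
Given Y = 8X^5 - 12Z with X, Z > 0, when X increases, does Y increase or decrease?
Y increases

Taking the partial derivative:
∂Y/∂X = 40X^4

∂Y/∂X = 40X^4 > 0 (assuming positive values)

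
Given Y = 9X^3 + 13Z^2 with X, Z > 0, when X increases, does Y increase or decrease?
Y increases

Taking the partial derivative:
∂Y/∂X = 27X^2

∂Y/∂X = 27X^2 > 0 (assuming positive values)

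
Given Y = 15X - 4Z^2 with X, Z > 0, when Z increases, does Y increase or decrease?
Y decreases

Taking the partial derivative:
∂Y/∂Z = -8Z

∂Y/∂Z = -8Z < 0 (assuming positive values)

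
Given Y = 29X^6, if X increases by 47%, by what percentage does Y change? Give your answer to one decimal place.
909.0%

For Y = 29X^6:
If X → X(1 + 0.47)
Then Y → Y · (1 + 0.47)^6
     ≈ Y · 10.0903

Percentage change = ((1 + 0.47)^6 − 1) × 100% ≈ 909.0%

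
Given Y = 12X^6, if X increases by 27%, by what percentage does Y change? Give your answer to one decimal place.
319.6%

For Y = 12X^6:
If X → X(1 + 0.27)
Then Y → Y · (1 + 0.27)^6
     ≈ Y · 4.1959

Percentage change = ((1 + 0.27)^6 − 1) × 100% ≈ 319.6%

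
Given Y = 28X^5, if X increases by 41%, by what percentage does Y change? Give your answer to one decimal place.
457.3%

For Y = 28X^5:
If X → X(1 + 0.41)
Then Y → Y · (1 + 0.41)^5
     ≈ Y · 5.5731

Percentage change = ((1 + 0.41)^5 − 1) × 100% ≈ 457.3%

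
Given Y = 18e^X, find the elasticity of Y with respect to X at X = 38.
Elasticity = 38

Elasticity = (dY/dX) · (X/Y)

dY/dX = 18·e^X
At X = 38: dY/dX = 18·e^38, Y = 18·e^38

Elasticity = (18·e^38) · (38 / (18·e^38)) = 38

Interpretation: for a small percentage change in X, the percentage change in Y is approximately 38.00 times as large.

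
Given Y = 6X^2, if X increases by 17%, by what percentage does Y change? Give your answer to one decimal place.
36.9%

For Y = 6X^2:
If X → X(1 + 0.17)
Then Y → Y · (1 + 0.17)^2
     = Y · 1.3689

Percentage change = ((1 + 0.17)^2 − 1) × 100% ≈ 36.9%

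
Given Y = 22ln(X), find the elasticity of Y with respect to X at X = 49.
Elasticity = 1/ln(49) ≈ 0.2569

Elasticity = (dY/dX) · (X/Y)

dY/dX = 22/X
At X = 49: dY/dX = 22/49, Y = 22·ln(49)

Elasticity = (22/49) · (49 / (22·ln(49))) = 1/ln(49) ≈ 0.2569

Interpretation: for a small percentage change in X, the percentage change in Y is approximately 0.26 times as large.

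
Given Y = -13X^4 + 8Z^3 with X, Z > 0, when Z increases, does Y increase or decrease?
Y increases

Taking the partial derivative:
∂Y/∂Z = 24Z^2

∂Y/∂Z = 24Z^2 > 0 (assuming positive values)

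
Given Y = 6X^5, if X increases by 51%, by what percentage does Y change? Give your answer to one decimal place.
685.0%

For Y = 6X^5:
If X → X(1 + 0.51)
Then Y → Y · (1 + 0.51)^5
     ≈ Y · 7.8503

Percentage change = ((1 + 0.51)^5 − 1) × 100% ≈ 685.0%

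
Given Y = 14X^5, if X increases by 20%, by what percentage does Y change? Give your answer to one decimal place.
148.8%

For Y = 14X^5:
If X → X(1 + 0.2)
Then Y → Y · (1 + 0.2)^5
     ≈ Y · 2.4883

Percentage change = ((1 + 0.2)^5 − 1) × 100% ≈ 148.8%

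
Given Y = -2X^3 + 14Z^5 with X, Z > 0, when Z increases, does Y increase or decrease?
Y increases

Taking the partial derivative:
∂Y/∂Z = 70Z^4

∂Y/∂Z = 70Z^4 > 0 (assuming positive values)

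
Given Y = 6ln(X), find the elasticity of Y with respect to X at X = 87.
Elasticity = 1/ln(87) ≈ 0.2239

Elasticity = (dY/dX) · (X/Y)

dY/dX = 6/X
At X = 87: dY/dX = 2/29, Y = 6·ln(87)

Elasticity = (2/29) · (87 / (6·ln(87))) = 1/ln(87) ≈ 0.2239

Interpretation: for a small percentage change in X, the percentage change in Y is approximately 0.22 times as large.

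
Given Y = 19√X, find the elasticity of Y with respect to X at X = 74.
Elasticity = 1/2

Elasticity = (dY/dX) · (X/Y)

dY/dX = 19/(2·√X)
At X = 74: dY/dX = 19·√74/148, Y = 19·√74

Elasticity = (19·√74/148) · (74 / (19·√74)) = 1/2

Interpretation: for a small percentage change in X, the percentage change in Y is approximately 0.50 times as large.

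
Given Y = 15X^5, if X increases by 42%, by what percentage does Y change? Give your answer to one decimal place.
477.4%

For Y = 15X^5:
If X → X(1 + 0.42)
Then Y → Y · (1 + 0.42)^5
     ≈ Y · 5.7735

Percentage change = ((1 + 0.42)^5 − 1) × 100% ≈ 477.4%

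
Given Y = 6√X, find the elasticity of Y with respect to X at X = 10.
Elasticity = 1/2

Elasticity = (dY/dX) · (X/Y)

dY/dX = 3/√X
At X = 10: dY/dX = 3·√10/10, Y = 6·√10

Elasticity = (3·√10/10) · (10 / (6·√10)) = 1/2

Interpretation: for a small percentage change in X, the percentage change in Y is approximately 0.50 times as large.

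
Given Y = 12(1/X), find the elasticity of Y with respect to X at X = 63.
Elasticity = -1

Elasticity = (dY/dX) · (X/Y)

dY/dX = -12/X²
At X = 63: dY/dX = -4/1323, Y = 4/21

Elasticity = (-4/1323) · (63 / (4/21)) = -1

Interpretation: for a small percentage change in X, the percentage change in Y is approximately -1.00 times as large.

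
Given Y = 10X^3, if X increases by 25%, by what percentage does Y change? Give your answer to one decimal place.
95.3%

For Y = 10X^3:
If X → X(1 + 0.25)
Then Y → Y · (1 + 0.25)^3
     ≈ Y · 1.9531

Percentage change = ((1 + 0.25)^3 − 1) × 100% ≈ 95.3%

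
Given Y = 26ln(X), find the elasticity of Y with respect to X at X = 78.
Elasticity = 1/ln(78) ≈ 0.2295

Elasticity = (dY/dX) · (X/Y)

dY/dX = 26/X
At X = 78: dY/dX = 1/3, Y = 26·ln(78)

Elasticity = (1/3) · (78 / (26·ln(78))) = 1/ln(78) ≈ 0.2295

Interpretation: for a small percentage change in X, the percentage change in Y is approximately 0.23 times as large.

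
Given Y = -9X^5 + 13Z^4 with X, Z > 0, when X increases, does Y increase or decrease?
Y decreases

Taking the partial derivative:
∂Y/∂X = -45X^4

∂Y/∂X = -45X^4 < 0 (assuming positive values)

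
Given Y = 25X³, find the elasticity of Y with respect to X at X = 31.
Elasticity = 3

Elasticity = (dY/dX) · (X/Y)

dY/dX = 75·X²
At X = 31: dY/dX = 72075, Y = 744775

Elasticity = 72075 · (31 / 744775) = 3

Interpretation: for a small percentage change in X, the percentage change in Y is approximately 3.00 times as large.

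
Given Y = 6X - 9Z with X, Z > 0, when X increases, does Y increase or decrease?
Y increases

Taking the partial derivative:
∂Y/∂X = 6

∂Y/∂X = 6 > 0 (assuming positive values)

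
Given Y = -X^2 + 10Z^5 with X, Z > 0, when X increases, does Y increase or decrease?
Y decreases

Taking the partial derivative:
∂Y/∂X = -2X

∂Y/∂X = -2X < 0 (assuming positive values)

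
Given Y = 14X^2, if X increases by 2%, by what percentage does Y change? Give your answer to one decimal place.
4.0%

For Y = 14X^2:
If X → X(1 + 0.02)
Then Y → Y · (1 + 0.02)^2
     = Y · 1.0404

Percentage change = ((1 + 0.02)^2 − 1) × 100% ≈ 4.0%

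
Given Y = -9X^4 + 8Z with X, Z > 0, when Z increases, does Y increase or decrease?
Y increases

Taking the partial derivative:
∂Y/∂Z = 8

∂Y/∂Z = 8 > 0 (assuming positive values)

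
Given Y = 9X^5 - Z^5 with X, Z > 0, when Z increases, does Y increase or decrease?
Y decreases

Taking the partial derivative:
∂Y/∂Z = -5Z^4

∂Y/∂Z = -5Z^4 < 0 (assuming positive values)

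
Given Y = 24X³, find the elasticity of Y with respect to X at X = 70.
Elasticity = 3

Elasticity = (dY/dX) · (X/Y)

dY/dX = 72·X²
At X = 70: dY/dX = 352800, Y = 8232000

Elasticity = 352800 · (70 / 8232000) = 3

Interpretation: for a small percentage change in X, the percentage change in Y is approximately 3.00 times as large.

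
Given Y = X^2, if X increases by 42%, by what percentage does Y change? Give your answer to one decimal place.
101.6%

For Y = X^2:
If X → X(1 + 0.42)
Then Y → Y · (1 + 0.42)^2
     = Y · 2.0164

Percentage change = ((1 + 0.42)^2 − 1) × 100% ≈ 101.6%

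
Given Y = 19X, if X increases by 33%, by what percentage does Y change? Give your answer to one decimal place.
33.0%

For Y = 19X:
If X → X(1 + 0.33)
Then Y → Y · (1 + 0.33)^1
     = Y · 1.3300

Percentage change = ((1 + 0.33)^1 − 1) × 100% = 33.0%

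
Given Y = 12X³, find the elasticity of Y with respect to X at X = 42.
Elasticity = 3

Elasticity = (dY/dX) · (X/Y)

dY/dX = 36·X²
At X = 42: dY/dX = 63504, Y = 889056

Elasticity = 63504 · (42 / 889056) = 3

Interpretation: for a small percentage change in X, the percentage change in Y is approximately 3.00 times as large.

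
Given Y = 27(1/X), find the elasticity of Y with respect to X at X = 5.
Elasticity = -1

Elasticity = (dY/dX) · (X/Y)

dY/dX = -27/X²
At X = 5: dY/dX = -27/25, Y = 27/5

Elasticity = (-27/25) · (5 / (27/5)) = -1

Interpretation: for a small percentage change in X, the percentage change in Y is approximately -1.00 times as large.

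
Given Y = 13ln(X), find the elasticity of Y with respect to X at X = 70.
Elasticity = 1/ln(70) ≈ 0.2354

Elasticity = (dY/dX) · (X/Y)

dY/dX = 13/X
At X = 70: dY/dX = 13/70, Y = 13·ln(70)

Elasticity = (13/70) · (70 / (13·ln(70))) = 1/ln(70) ≈ 0.2354

Interpretation: for a small percentage change in X, the percentage change in Y is approximately 0.24 times as large.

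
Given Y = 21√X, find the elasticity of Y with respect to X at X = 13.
Elasticity = 1/2

Elasticity = (dY/dX) · (X/Y)

dY/dX = 21/(2·√X)
At X = 13: dY/dX = 21·√13/26, Y = 21·√13

Elasticity = (21·√13/26) · (13 / (21·√13)) = 1/2

Interpretation: for a small percentage change in X, the percentage change in Y is approximately 0.50 times as large.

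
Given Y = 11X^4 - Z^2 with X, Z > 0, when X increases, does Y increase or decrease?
Y increases

Taking the partial derivative:
∂Y/∂X = 44X^3

∂Y/∂X = 44X^3 > 0 (assuming positive values)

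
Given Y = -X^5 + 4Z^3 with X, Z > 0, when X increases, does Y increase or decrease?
Y decreases

Taking the partial derivative:
∂Y/∂X = -5X^4

∂Y/∂X = -5X^4 < 0 (assuming positive values)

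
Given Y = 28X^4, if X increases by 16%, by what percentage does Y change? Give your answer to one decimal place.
81.1%

For Y = 28X^4:
If X → X(1 + 0.16)
Then Y → Y · (1 + 0.16)^4
     ≈ Y · 1.8106

Percentage change = ((1 + 0.16)^4 − 1) × 100% ≈ 81.1%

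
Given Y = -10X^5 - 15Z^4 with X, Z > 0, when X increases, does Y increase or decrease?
Y decreases

Taking the partial derivative:
∂Y/∂X = -50X^4

∂Y/∂X = -50X^4 < 0 (assuming positive values)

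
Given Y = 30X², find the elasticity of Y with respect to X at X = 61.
Elasticity = 2

Elasticity = (dY/dX) · (X/Y)

dY/dX = 60·X
At X = 61: dY/dX = 3660, Y = 111630

Elasticity = 3660 · (61 / 111630) = 2

Interpretation: for a small percentage change in X, the percentage change in Y is approximately 2.00 times as large.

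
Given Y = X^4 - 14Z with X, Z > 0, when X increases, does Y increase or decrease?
Y increases

Taking the partial derivative:
∂Y/∂X = 4X^3

∂Y/∂X = 4X^3 > 0 (assuming positive values)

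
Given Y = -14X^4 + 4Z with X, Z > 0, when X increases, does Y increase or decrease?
Y decreases

Taking the partial derivative:
∂Y/∂X = -56X^3

∂Y/∂X = -56X^3 < 0 (assuming positive values)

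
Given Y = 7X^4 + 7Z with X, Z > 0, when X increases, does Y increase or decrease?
Y increases

Taking the partial derivative:
∂Y/∂X = 28X^3

∂Y/∂X = 28X^3 > 0 (assuming positive values)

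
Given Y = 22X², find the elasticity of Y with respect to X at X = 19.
Elasticity = 2

Elasticity = (dY/dX) · (X/Y)

dY/dX = 44·X
At X = 19: dY/dX = 836, Y = 7942

Elasticity = 836 · (19 / 7942) = 2

Interpretation: for a small percentage change in X, the percentage change in Y is approximately 2.00 times as large.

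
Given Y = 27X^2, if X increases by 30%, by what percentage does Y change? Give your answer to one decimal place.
69.0%

For Y = 27X^2:
If X → X(1 + 0.3)
Then Y → Y · (1 + 0.3)^2
     = Y · 1.6900

Percentage change = ((1 + 0.3)^2 − 1) × 100% = 69.0%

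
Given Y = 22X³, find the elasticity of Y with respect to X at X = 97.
Elasticity = 3

Elasticity = (dY/dX) · (X/Y)

dY/dX = 66·X²
At X = 97: dY/dX = 620994, Y = 20078806

Elasticity = 620994 · (97 / 20078806) = 3

Interpretation: for a small percentage change in X, the percentage change in Y is approximately 3.00 times as large.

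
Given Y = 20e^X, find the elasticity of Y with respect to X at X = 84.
Elasticity = 84

Elasticity = (dY/dX) · (X/Y)

dY/dX = 20·e^X
At X = 84: dY/dX = 20·e^84, Y = 20·e^84

Elasticity = (20·e^84) · (84 / (20·e^84)) = 84

Interpretation: for a small percentage change in X, the percentage change in Y is approximately 84.00 times as large.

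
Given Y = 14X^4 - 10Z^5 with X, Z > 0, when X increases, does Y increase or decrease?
Y increases

Taking the partial derivative:
∂Y/∂X = 56X^3

∂Y/∂X = 56X^3 > 0 (assuming positive values)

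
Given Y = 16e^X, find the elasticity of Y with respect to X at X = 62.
Elasticity = 62

Elasticity = (dY/dX) · (X/Y)

dY/dX = 16·e^X
At X = 62: dY/dX = 16·e^62, Y = 16·e^62

Elasticity = (16·e^62) · (62 / (16·e^62)) = 62

Interpretation: for a small percentage change in X, the percentage change in Y is approximately 62.00 times as large.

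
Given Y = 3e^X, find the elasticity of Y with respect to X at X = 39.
Elasticity = 39

Elasticity = (dY/dX) · (X/Y)

dY/dX = 3·e^X
At X = 39: dY/dX = 3·e^39, Y = 3·e^39

Elasticity = (3·e^39) · (39 / (3·e^39)) = 39

Interpretation: for a small percentage change in X, the percentage change in Y is approximately 39.00 times as large.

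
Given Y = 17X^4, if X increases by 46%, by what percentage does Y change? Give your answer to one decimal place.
354.4%

For Y = 17X^4:
If X → X(1 + 0.46)
Then Y → Y · (1 + 0.46)^4
     ≈ Y · 4.5437

Percentage change = ((1 + 0.46)^4 − 1) × 100% ≈ 354.4%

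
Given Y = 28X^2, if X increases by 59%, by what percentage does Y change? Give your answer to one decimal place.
152.8%

For Y = 28X^2:
If X → X(1 + 0.59)
Then Y → Y · (1 + 0.59)^2
     = Y · 2.5281

Percentage change = ((1 + 0.59)^2 − 1) × 100% ≈ 152.8%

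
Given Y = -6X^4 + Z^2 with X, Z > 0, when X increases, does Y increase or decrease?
Y decreases

Taking the partial derivative:
∂Y/∂X = -24X^3

∂Y/∂X = -24X^3 < 0 (assuming positive values)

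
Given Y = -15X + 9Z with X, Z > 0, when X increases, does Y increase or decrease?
Y decreases

Taking the partial derivative:
∂Y/∂X = -15

∂Y/∂X = -15 < 0 (assuming positive values)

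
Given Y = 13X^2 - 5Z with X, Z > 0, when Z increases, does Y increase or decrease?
Y decreases

Taking the partial derivative:
∂Y/∂Z = -5

∂Y/∂Z = -5 < 0 (assuming positive values)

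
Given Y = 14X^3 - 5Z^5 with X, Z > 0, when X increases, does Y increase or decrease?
Y increases

Taking the partial derivative:
∂Y/∂X = 42X^2

∂Y/∂X = 42X^2 > 0 (assuming positive values)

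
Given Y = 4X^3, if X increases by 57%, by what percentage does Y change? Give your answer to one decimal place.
287.0%

For Y = 4X^3:
If X → X(1 + 0.57)
Then Y → Y · (1 + 0.57)^3
     ≈ Y · 3.8699

Percentage change = ((1 + 0.57)^3 − 1) × 100% ≈ 287.0%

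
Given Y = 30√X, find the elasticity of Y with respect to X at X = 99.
Elasticity = 1/2

Elasticity = (dY/dX) · (X/Y)

dY/dX = 15/√X
At X = 99: dY/dX = 5·√11/11, Y = 90·√11

Elasticity = (5·√11/11) · (99 / (90·√11)) = 1/2

Interpretation: for a small percentage change in X, the percentage change in Y is approximately 0.50 times as large.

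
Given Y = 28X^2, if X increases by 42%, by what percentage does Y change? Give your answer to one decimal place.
101.6%

For Y = 28X^2:
If X → X(1 + 0.42)
Then Y → Y · (1 + 0.42)^2
     = Y · 2.0164

Percentage change = ((1 + 0.42)^2 − 1) × 100% ≈ 101.6%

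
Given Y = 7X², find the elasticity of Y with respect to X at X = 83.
Elasticity = 2

Elasticity = (dY/dX) · (X/Y)

dY/dX = 14·X
At X = 83: dY/dX = 1162, Y = 48223

Elasticity = 1162 · (83 / 48223) = 2

Interpretation: for a small percentage change in X, the percentage change in Y is approximately 2.00 times as large.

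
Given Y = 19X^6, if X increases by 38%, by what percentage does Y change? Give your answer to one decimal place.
590.7%

For Y = 19X^6:
If X → X(1 + 0.38)
Then Y → Y · (1 + 0.38)^6
     ≈ Y · 6.9068

Percentage change = ((1 + 0.38)^6 − 1) × 100% ≈ 590.7%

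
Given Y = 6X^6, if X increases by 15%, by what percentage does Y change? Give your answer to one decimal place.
131.3%

For Y = 6X^6:
If X → X(1 + 0.15)
Then Y → Y · (1 + 0.15)^6
     ≈ Y · 2.3131

Percentage change = ((1 + 0.15)^6 − 1) × 100% ≈ 131.3%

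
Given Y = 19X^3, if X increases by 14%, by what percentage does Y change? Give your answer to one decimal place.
48.2%

For Y = 19X^3:
If X → X(1 + 0.14)
Then Y → Y · (1 + 0.14)^3
     ≈ Y · 1.4815

Percentage change = ((1 + 0.14)^3 − 1) × 100% ≈ 48.2%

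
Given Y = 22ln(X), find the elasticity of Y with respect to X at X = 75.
Elasticity = 1/ln(75) ≈ 0.2316

Elasticity = (dY/dX) · (X/Y)

dY/dX = 22/X
At X = 75: dY/dX = 22/75, Y = 22·ln(75)

Elasticity = (22/75) · (75 / (22·ln(75))) = 1/ln(75) ≈ 0.2316

Interpretation: for a small percentage change in X, the percentage change in Y is approximately 0.23 times as large.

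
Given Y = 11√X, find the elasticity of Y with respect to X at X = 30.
Elasticity = 1/2

Elasticity = (dY/dX) · (X/Y)

dY/dX = 11/(2·√X)
At X = 30: dY/dX = 11·√30/60, Y = 11·√30

Elasticity = (11·√30/60) · (30 / (11·√30)) = 1/2

Interpretation: for a small percentage change in X, the percentage change in Y is approximately 0.50 times as large.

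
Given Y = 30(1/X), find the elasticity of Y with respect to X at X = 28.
Elasticity = -1

Elasticity = (dY/dX) · (X/Y)

dY/dX = -30/X²
At X = 28: dY/dX = -15/392, Y = 15/14

Elasticity = (-15/392) · (28 / (15/14)) = -1

Interpretation: for a small percentage change in X, the percentage change in Y is approximately -1.00 times as large.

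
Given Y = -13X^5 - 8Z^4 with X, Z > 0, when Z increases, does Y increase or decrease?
Y decreases

Taking the partial derivative:
∂Y/∂Z = -32Z^3

∂Y/∂Z = -32Z^3 < 0 (assuming positive values)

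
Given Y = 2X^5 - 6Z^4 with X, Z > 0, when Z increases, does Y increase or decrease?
Y decreases

Taking the partial derivative:
∂Y/∂Z = -24Z^3

∂Y/∂Z = -24Z^3 < 0 (assuming positive values)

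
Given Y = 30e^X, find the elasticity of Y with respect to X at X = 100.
Elasticity = 100

Elasticity = (dY/dX) · (X/Y)

dY/dX = 30·e^X
At X = 100: dY/dX = 30·e^100, Y = 30·e^100

Elasticity = (30·e^100) · (100 / (30·e^100)) = 100

Interpretation: for a small percentage change in X, the percentage change in Y is approximately 100.00 times as large.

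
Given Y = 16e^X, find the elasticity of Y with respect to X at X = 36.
Elasticity = 36

Elasticity = (dY/dX) · (X/Y)

dY/dX = 16·e^X
At X = 36: dY/dX = 16·e^36, Y = 16·e^36

Elasticity = (16·e^36) · (36 / (16·e^36)) = 36

Interpretation: for a small percentage change in X, the percentage change in Y is approximately 36.00 times as large.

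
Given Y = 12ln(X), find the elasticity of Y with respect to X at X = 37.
Elasticity = 1/ln(37) ≈ 0.2769

Elasticity = (dY/dX) · (X/Y)

dY/dX = 12/X
At X = 37: dY/dX = 12/37, Y = 12·ln(37)

Elasticity = (12/37) · (37 / (12·ln(37))) = 1/ln(37) ≈ 0.2769

Interpretation: for a small percentage change in X, the percentage change in Y is approximately 0.28 times as large.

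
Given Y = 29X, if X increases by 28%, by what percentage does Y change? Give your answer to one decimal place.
28.0%

For Y = 29X:
If X → X(1 + 0.28)
Then Y → Y · (1 + 0.28)^1
     = Y · 1.2800

Percentage change = ((1 + 0.28)^1 − 1) × 100% = 28.0%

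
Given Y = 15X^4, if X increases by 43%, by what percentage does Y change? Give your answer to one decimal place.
318.2%

For Y = 15X^4:
If X → X(1 + 0.43)
Then Y → Y · (1 + 0.43)^4
     ≈ Y · 4.1816

Percentage change = ((1 + 0.43)^4 − 1) × 100% ≈ 318.2%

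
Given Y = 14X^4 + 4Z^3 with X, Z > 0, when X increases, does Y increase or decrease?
Y increases

Taking the partial derivative:
∂Y/∂X = 56X^3

∂Y/∂X = 56X^3 > 0 (assuming positive values)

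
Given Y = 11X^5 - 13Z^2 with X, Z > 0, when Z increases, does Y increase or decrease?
Y decreases

Taking the partial derivative:
∂Y/∂Z = -26Z

∂Y/∂Z = -26Z < 0 (assuming positive values)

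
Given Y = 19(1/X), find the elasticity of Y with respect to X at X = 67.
Elasticity = -1

Elasticity = (dY/dX) · (X/Y)

dY/dX = -19/X²
At X = 67: dY/dX = -19/4489, Y = 19/67

Elasticity = (-19/4489) · (67 / (19/67)) = -1

Interpretation: for a small percentage change in X, the percentage change in Y is approximately -1.00 times as large.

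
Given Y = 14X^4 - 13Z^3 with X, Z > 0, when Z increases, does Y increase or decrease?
Y decreases

Taking the partial derivative:
∂Y/∂Z = -39Z^2

∂Y/∂Z = -39Z^2 < 0 (assuming positive values)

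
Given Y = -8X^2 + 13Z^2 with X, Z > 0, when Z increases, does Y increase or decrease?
Y increases

Taking the partial derivative:
∂Y/∂Z = 26Z

∂Y/∂Z = 26Z > 0 (assuming positive values)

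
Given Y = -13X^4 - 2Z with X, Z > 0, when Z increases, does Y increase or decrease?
Y decreases

Taking the partial derivative:
∂Y/∂Z = -2

∂Y/∂Z = -2 < 0 (assuming positive values)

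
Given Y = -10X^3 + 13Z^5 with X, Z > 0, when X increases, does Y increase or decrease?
Y decreases

Taking the partial derivative:
∂Y/∂X = -30X^2

∂Y/∂X = -30X^2 < 0 (assuming positive values)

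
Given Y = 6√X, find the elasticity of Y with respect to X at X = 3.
Elasticity = 1/2

Elasticity = (dY/dX) · (X/Y)

dY/dX = 3/√X
At X = 3: dY/dX = √3, Y = 6·√3

Elasticity = (√3) · (3 / (6·√3)) = 1/2

Interpretation: for a small percentage change in X, the percentage change in Y is approximately 0.50 times as large.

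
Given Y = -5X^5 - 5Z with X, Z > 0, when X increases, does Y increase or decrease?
Y decreases

Taking the partial derivative:
∂Y/∂X = -25X^4

∂Y/∂X = -25X^4 < 0 (assuming positive values)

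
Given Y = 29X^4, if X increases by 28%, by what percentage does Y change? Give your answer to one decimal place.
168.4%

For Y = 29X^4:
If X → X(1 + 0.28)
Then Y → Y · (1 + 0.28)^4
     ≈ Y · 2.6844

Percentage change = ((1 + 0.28)^4 − 1) × 100% ≈ 168.4%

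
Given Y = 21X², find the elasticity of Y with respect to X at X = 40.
Elasticity = 2

Elasticity = (dY/dX) · (X/Y)

dY/dX = 42·X
At X = 40: dY/dX = 1680, Y = 33600

Elasticity = 1680 · (40 / 33600) = 2

Interpretation: for a small percentage change in X, the percentage change in Y is approximately 2.00 times as large.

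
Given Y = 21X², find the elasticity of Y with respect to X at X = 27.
Elasticity = 2

Elasticity = (dY/dX) · (X/Y)

dY/dX = 42·X
At X = 27: dY/dX = 1134, Y = 15309

Elasticity = 1134 · (27 / 15309) = 2

Interpretation: for a small percentage change in X, the percentage change in Y is approximately 2.00 times as large.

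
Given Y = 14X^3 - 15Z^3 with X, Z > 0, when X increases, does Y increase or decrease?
Y increases

Taking the partial derivative:
∂Y/∂X = 42X^2

∂Y/∂X = 42X^2 > 0 (assuming positive values)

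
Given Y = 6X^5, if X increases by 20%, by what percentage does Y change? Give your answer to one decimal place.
148.8%

For Y = 6X^5:
If X → X(1 + 0.2)
Then Y → Y · (1 + 0.2)^5
     ≈ Y · 2.4883

Percentage change = ((1 + 0.2)^5 − 1) × 100% ≈ 148.8%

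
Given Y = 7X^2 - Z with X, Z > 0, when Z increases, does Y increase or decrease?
Y decreases

Taking the partial derivative:
∂Y/∂Z = -1

∂Y/∂Z = -1 < 0 (assuming positive values)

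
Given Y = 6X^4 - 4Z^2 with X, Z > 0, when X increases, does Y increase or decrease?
Y increases

Taking the partial derivative:
∂Y/∂X = 24X^3

∂Y/∂X = 24X^3 > 0 (assuming positive values)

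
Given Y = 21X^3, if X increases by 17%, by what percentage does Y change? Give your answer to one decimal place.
60.2%

For Y = 21X^3:
If X → X(1 + 0.17)
Then Y → Y · (1 + 0.17)^3
     ≈ Y · 1.6016

Percentage change = ((1 + 0.17)^3 − 1) × 100% ≈ 60.2%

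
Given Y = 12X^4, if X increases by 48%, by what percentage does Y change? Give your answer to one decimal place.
379.8%

For Y = 12X^4:
If X → X(1 + 0.48)
Then Y → Y · (1 + 0.48)^4
     ≈ Y · 4.7979

Percentage change = ((1 + 0.48)^4 − 1) × 100% ≈ 379.8%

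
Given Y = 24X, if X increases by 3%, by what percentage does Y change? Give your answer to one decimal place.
3.0%

For Y = 24X:
If X → X(1 + 0.03)
Then Y → Y · (1 + 0.03)^1
     = Y · 1.0300

Percentage change = ((1 + 0.03)^1 − 1) × 100% = 3.0%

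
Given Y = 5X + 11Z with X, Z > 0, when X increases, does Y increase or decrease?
Y increases

Taking the partial derivative:
∂Y/∂X = 5

∂Y/∂X = 5 > 0 (assuming positive values)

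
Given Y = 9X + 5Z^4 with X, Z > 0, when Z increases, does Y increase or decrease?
Y increases

Taking the partial derivative:
∂Y/∂Z = 20Z^3

∂Y/∂Z = 20Z^3 > 0 (assuming positive values)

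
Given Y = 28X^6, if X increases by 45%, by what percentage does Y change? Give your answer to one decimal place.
829.4%

For Y = 28X^6:
If X → X(1 + 0.45)
Then Y → Y · (1 + 0.45)^6
     ≈ Y · 9.2941

Percentage change = ((1 + 0.45)^6 − 1) × 100% ≈ 829.4%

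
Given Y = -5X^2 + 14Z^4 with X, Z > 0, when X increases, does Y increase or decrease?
Y decreases

Taking the partial derivative:
∂Y/∂X = -10X

∂Y/∂X = -10X < 0 (assuming positive values)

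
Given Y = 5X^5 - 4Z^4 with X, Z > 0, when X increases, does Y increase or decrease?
Y increases

Taking the partial derivative:
∂Y/∂X = 25X^4

∂Y/∂X = 25X^4 > 0 (assuming positive values)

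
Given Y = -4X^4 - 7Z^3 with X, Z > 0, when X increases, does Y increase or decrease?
Y decreases

Taking the partial derivative:
∂Y/∂X = -16X^3

∂Y/∂X = -16X^3 < 0 (assuming positive values)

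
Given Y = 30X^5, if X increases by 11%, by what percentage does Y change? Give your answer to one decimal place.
68.5%

For Y = 30X^5:
If X → X(1 + 0.11)
Then Y → Y · (1 + 0.11)^5
     ≈ Y · 1.6851

Percentage change = ((1 + 0.11)^5 − 1) × 100% ≈ 68.5%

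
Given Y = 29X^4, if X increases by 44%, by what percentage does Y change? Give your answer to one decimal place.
330.0%

For Y = 29X^4:
If X → X(1 + 0.44)
Then Y → Y · (1 + 0.44)^4
     ≈ Y · 4.2998

Percentage change = ((1 + 0.44)^4 − 1) × 100% ≈ 330.0%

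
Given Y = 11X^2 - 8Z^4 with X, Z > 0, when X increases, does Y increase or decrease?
Y increases

Taking the partial derivative:
∂Y/∂X = 22X

∂Y/∂X = 22X > 0 (assuming positive values)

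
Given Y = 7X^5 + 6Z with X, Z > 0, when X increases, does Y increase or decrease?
Y increases

Taking the partial derivative:
∂Y/∂X = 35X^4

∂Y/∂X = 35X^4 > 0 (assuming positive values)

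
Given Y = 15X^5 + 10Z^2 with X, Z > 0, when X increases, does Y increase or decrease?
Y increases

Taking the partial derivative:
∂Y/∂X = 75X^4

∂Y/∂X = 75X^4 > 0 (assuming positive values)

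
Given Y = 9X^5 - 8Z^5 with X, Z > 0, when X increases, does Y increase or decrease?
Y increases

Taking the partial derivative:
∂Y/∂X = 45X^4

∂Y/∂X = 45X^4 > 0 (assuming positive values)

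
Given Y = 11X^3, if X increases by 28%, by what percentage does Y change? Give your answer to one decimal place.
109.7%

For Y = 11X^3:
If X → X(1 + 0.28)
Then Y → Y · (1 + 0.28)^3
     ≈ Y · 2.0972

Percentage change = ((1 + 0.28)^3 − 1) × 100% ≈ 109.7%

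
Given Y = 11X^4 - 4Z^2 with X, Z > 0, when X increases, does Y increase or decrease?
Y increases

Taking the partial derivative:
∂Y/∂X = 44X^3

∂Y/∂X = 44X^3 > 0 (assuming positive values)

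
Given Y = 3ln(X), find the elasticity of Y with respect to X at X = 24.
Elasticity = 1/ln(24) ≈ 0.3147

Elasticity = (dY/dX) · (X/Y)

dY/dX = 3/X
At X = 24: dY/dX = 1/8, Y = 3·ln(24)

Elasticity = (1/8) · (24 / (3·ln(24))) = 1/ln(24) ≈ 0.3147

Interpretation: for a small percentage change in X, the percentage change in Y is approximately 0.31 times as large.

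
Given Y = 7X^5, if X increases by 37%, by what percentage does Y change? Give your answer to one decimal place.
382.6%

For Y = 7X^5:
If X → X(1 + 0.37)
Then Y → Y · (1 + 0.37)^5
     ≈ Y · 4.8262

Percentage change = ((1 + 0.37)^5 − 1) × 100% ≈ 382.6%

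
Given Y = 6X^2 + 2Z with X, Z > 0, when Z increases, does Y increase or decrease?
Y increases

Taking the partial derivative:
∂Y/∂Z = 2

∂Y/∂Z = 2 > 0 (assuming positive values)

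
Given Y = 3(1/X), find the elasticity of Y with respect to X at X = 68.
Elasticity = -1

Elasticity = (dY/dX) · (X/Y)

dY/dX = -3/X²
At X = 68: dY/dX = -3/4624, Y = 3/68

Elasticity = (-3/4624) · (68 / (3/68)) = -1

Interpretation: for a small percentage change in X, the percentage change in Y is approximately -1.00 times as large.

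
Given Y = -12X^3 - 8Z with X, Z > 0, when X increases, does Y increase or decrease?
Y decreases

Taking the partial derivative:
∂Y/∂X = -36X^2

∂Y/∂X = -36X^2 < 0 (assuming positive values)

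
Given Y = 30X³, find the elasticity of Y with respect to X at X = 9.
Elasticity = 3

Elasticity = (dY/dX) · (X/Y)

dY/dX = 90·X²
At X = 9: dY/dX = 7290, Y = 21870

Elasticity = 7290 · (9 / 21870) = 3

Interpretation: for a small percentage change in X, the percentage change in Y is approximately 3.00 times as large.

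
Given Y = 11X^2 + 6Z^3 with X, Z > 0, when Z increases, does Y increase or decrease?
Y increases

Taking the partial derivative:
∂Y/∂Z = 18Z^2

∂Y/∂Z = 18Z^2 > 0 (assuming positive values)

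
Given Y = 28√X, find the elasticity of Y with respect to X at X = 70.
Elasticity = 1/2

Elasticity = (dY/dX) · (X/Y)

dY/dX = 14/√X
At X = 70: dY/dX = √70/5, Y = 28·√70

Elasticity = (√70/5) · (70 / (28·√70)) = 1/2

Interpretation: for a small percentage change in X, the percentage change in Y is approximately 0.50 times as large.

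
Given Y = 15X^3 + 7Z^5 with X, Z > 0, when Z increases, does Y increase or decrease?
Y increases

Taking the partial derivative:
∂Y/∂Z = 35Z^4

∂Y/∂Z = 35Z^4 > 0 (assuming positive values)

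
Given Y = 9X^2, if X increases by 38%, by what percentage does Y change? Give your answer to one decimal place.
90.4%

For Y = 9X^2:
If X → X(1 + 0.38)
Then Y → Y · (1 + 0.38)^2
     = Y · 1.9044

Percentage change = ((1 + 0.38)^2 − 1) × 100% ≈ 90.4%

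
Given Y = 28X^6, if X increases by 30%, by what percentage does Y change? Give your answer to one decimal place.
382.7%

For Y = 28X^6:
If X → X(1 + 0.3)
Then Y → Y · (1 + 0.3)^6
     ≈ Y · 4.8268

Percentage change = ((1 + 0.3)^6 − 1) × 100% ≈ 382.7%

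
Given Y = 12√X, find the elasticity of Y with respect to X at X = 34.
Elasticity = 1/2

Elasticity = (dY/dX) · (X/Y)

dY/dX = 6/√X
At X = 34: dY/dX = 3·√34/17, Y = 12·√34

Elasticity = (3·√34/17) · (34 / (12·√34)) = 1/2

Interpretation: for a small percentage change in X, the percentage change in Y is approximately 0.50 times as large.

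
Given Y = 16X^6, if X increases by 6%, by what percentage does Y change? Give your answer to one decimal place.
41.9%

For Y = 16X^6:
If X → X(1 + 0.06)
Then Y → Y · (1 + 0.06)^6
     ≈ Y · 1.4185

Percentage change = ((1 + 0.06)^6 − 1) × 100% ≈ 41.9%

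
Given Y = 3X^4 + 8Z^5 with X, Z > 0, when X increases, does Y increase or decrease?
Y increases

Taking the partial derivative:
∂Y/∂X = 12X^3

∂Y/∂X = 12X^3 > 0 (assuming positive values)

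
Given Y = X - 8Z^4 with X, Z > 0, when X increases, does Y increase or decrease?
Y increases

Taking the partial derivative:
∂Y/∂X = 1

∂Y/∂X = 1 > 0 (assuming positive values)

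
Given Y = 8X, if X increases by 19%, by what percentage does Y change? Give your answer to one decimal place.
19.0%

For Y = 8X:
If X → X(1 + 0.19)
Then Y → Y · (1 + 0.19)^1
     = Y · 1.1900

Percentage change = ((1 + 0.19)^1 − 1) × 100% = 19.0%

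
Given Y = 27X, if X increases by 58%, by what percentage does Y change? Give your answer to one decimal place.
58.0%

For Y = 27X:
If X → X(1 + 0.58)
Then Y → Y · (1 + 0.58)^1
     = Y · 1.5800

Percentage change = ((1 + 0.58)^1 − 1) × 100% = 58.0%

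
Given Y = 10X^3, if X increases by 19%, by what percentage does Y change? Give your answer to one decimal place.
68.5%

For Y = 10X^3:
If X → X(1 + 0.19)
Then Y → Y · (1 + 0.19)^3
     ≈ Y · 1.6852

Percentage change = ((1 + 0.19)^3 − 1) × 100% ≈ 68.5%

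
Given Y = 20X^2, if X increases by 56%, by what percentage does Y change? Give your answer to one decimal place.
143.4%

For Y = 20X^2:
If X → X(1 + 0.56)
Then Y → Y · (1 + 0.56)^2
     = Y · 2.4336

Percentage change = ((1 + 0.56)^2 − 1) × 100% ≈ 143.4%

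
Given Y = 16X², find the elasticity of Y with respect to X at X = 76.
Elasticity = 2

Elasticity = (dY/dX) · (X/Y)

dY/dX = 32·X
At X = 76: dY/dX = 2432, Y = 92416

Elasticity = 2432 · (76 / 92416) = 2

Interpretation: for a small percentage change in X, the percentage change in Y is approximately 2.00 times as large.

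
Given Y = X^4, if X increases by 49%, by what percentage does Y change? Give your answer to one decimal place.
392.9%

For Y = X^4:
If X → X(1 + 0.49)
Then Y → Y · (1 + 0.49)^4
     ≈ Y · 4.9288

Percentage change = ((1 + 0.49)^4 − 1) × 100% ≈ 392.9%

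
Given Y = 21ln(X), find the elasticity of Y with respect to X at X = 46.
Elasticity = 1/ln(46) ≈ 0.2612

Elasticity = (dY/dX) · (X/Y)

dY/dX = 21/X
At X = 46: dY/dX = 21/46, Y = 21·ln(46)

Elasticity = (21/46) · (46 / (21·ln(46))) = 1/ln(46) ≈ 0.2612

Interpretation: for a small percentage change in X, the percentage change in Y is approximately 0.26 times as large.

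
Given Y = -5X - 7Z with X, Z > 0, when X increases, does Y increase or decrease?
Y decreases

Taking the partial derivative:
∂Y/∂X = -5

∂Y/∂X = -5 < 0 (assuming positive values)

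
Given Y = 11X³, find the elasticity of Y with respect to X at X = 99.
Elasticity = 3

Elasticity = (dY/dX) · (X/Y)

dY/dX = 33·X²
At X = 99: dY/dX = 323433, Y = 10673289

Elasticity = 323433 · (99 / 10673289) = 3

Interpretation: for a small percentage change in X, the percentage change in Y is approximately 3.00 times as large.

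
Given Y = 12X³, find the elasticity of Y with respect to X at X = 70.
Elasticity = 3

Elasticity = (dY/dX) · (X/Y)

dY/dX = 36·X²
At X = 70: dY/dX = 176400, Y = 4116000

Elasticity = 176400 · (70 / 4116000) = 3

Interpretation: for a small percentage change in X, the percentage change in Y is approximately 3.00 times as large.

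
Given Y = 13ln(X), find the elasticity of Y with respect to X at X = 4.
Elasticity = 1/ln(4) ≈ 0.7213

Elasticity = (dY/dX) · (X/Y)

dY/dX = 13/X
At X = 4: dY/dX = 13/4, Y = 13·ln(4)

Elasticity = (13/4) · (4 / (13·ln(4))) = 1/ln(4) ≈ 0.7213

Interpretation: for a small percentage change in X, the percentage change in Y is approximately 0.72 times as large.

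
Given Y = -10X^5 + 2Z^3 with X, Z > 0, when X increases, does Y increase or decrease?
Y decreases

Taking the partial derivative:
∂Y/∂X = -50X^4

∂Y/∂X = -50X^4 < 0 (assuming positive values)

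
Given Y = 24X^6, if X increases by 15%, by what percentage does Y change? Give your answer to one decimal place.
131.3%

For Y = 24X^6:
If X → X(1 + 0.15)
Then Y → Y · (1 + 0.15)^6
     ≈ Y · 2.3131

Percentage change = ((1 + 0.15)^6 − 1) × 100% ≈ 131.3%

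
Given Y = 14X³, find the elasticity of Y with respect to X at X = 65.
Elasticity = 3

Elasticity = (dY/dX) · (X/Y)

dY/dX = 42·X²
At X = 65: dY/dX = 177450, Y = 3844750

Elasticity = 177450 · (65 / 3844750) = 3

Interpretation: for a small percentage change in X, the percentage change in Y is approximately 3.00 times as large.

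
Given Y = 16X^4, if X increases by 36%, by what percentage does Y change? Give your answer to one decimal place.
242.1%

For Y = 16X^4:
If X → X(1 + 0.36)
Then Y → Y · (1 + 0.36)^4
     ≈ Y · 3.4210

Percentage change = ((1 + 0.36)^4 − 1) × 100% ≈ 242.1%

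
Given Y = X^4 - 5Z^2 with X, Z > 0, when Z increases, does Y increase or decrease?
Y decreases

Taking the partial derivative:
∂Y/∂Z = -10Z

∂Y/∂Z = -10Z < 0 (assuming positive values)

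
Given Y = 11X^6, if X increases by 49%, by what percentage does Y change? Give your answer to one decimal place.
994.3%

For Y = 11X^6:
If X → X(1 + 0.49)
Then Y → Y · (1 + 0.49)^6
     ≈ Y · 10.9425

Percentage change = ((1 + 0.49)^6 − 1) × 100% ≈ 994.3%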